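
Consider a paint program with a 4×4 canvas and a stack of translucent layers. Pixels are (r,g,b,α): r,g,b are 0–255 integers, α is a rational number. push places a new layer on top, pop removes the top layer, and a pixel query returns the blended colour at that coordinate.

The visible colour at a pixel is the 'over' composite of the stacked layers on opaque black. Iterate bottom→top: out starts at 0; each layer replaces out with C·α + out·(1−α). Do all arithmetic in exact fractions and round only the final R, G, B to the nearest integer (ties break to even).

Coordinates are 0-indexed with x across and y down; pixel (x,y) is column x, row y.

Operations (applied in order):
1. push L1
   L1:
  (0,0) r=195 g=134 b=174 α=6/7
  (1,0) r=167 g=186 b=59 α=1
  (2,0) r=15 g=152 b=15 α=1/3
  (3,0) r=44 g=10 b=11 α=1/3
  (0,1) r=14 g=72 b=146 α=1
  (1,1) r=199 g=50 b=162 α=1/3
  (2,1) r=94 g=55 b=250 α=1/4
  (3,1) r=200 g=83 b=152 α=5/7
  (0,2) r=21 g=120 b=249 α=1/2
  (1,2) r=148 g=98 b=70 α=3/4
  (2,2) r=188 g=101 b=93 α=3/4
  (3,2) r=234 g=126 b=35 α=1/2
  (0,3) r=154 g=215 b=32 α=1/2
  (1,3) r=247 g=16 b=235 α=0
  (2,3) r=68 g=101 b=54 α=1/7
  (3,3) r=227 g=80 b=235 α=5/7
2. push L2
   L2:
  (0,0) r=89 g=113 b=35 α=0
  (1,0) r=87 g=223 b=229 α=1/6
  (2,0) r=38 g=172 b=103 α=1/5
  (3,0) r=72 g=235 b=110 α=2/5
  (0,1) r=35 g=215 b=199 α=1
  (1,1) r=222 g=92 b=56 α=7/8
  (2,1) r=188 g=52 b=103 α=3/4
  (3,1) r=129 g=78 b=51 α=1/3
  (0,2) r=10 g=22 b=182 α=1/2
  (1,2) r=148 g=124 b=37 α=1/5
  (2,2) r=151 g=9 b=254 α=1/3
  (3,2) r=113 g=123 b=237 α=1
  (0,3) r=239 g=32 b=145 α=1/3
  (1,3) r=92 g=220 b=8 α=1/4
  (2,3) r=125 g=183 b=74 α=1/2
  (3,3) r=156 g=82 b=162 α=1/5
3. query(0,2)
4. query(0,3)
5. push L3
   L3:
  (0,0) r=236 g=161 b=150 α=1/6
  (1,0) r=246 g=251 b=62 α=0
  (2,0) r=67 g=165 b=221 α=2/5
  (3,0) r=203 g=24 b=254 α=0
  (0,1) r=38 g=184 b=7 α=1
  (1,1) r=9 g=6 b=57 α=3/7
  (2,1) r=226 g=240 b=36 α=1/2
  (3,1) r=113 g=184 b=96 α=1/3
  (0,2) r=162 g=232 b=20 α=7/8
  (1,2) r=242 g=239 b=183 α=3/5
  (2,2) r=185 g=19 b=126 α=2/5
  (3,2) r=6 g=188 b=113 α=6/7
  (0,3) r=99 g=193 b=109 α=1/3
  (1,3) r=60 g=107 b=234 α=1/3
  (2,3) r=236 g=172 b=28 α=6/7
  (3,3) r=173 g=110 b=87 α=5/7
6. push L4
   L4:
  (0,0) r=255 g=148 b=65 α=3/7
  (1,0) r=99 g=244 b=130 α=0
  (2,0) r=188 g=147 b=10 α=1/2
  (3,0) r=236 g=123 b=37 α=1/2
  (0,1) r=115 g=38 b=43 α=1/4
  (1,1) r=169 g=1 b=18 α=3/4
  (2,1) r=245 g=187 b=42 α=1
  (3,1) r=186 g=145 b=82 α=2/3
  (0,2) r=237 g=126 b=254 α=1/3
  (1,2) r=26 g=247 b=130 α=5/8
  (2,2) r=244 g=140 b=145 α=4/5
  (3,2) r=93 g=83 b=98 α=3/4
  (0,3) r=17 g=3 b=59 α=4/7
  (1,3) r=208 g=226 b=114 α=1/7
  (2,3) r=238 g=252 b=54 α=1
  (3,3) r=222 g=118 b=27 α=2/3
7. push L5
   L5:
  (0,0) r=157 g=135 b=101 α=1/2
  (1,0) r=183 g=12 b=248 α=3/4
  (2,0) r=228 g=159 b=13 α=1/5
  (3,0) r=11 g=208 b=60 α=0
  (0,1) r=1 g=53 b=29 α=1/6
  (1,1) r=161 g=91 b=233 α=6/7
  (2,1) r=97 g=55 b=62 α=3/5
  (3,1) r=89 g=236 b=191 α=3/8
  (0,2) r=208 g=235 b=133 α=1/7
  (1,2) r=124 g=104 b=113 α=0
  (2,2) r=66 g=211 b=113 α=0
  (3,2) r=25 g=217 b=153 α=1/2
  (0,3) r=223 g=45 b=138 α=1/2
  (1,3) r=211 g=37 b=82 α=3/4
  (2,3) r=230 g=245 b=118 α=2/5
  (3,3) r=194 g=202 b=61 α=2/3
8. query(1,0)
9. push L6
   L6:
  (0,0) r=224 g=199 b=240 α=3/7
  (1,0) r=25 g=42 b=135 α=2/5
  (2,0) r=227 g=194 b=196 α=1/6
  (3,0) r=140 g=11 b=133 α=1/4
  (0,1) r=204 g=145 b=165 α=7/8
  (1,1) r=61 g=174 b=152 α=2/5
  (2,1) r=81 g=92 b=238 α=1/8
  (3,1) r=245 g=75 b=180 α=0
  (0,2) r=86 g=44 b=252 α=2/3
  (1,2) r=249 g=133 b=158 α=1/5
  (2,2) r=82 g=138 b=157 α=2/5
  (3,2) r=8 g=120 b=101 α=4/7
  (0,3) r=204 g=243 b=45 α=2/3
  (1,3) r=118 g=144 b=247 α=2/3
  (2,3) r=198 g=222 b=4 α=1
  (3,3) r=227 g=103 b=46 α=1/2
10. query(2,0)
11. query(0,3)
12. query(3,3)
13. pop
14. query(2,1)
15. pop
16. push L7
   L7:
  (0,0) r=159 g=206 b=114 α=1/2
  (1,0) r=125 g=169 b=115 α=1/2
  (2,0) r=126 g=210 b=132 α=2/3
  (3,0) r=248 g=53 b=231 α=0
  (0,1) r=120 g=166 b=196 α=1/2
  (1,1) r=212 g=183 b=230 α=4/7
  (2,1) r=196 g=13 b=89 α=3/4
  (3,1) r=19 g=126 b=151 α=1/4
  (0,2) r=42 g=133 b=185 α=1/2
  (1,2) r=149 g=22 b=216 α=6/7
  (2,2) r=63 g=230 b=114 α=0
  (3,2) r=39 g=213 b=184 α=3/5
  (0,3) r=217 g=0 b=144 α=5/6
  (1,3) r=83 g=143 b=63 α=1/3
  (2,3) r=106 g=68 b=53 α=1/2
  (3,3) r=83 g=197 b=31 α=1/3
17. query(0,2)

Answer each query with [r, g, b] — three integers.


at x=0,y=2 over L1,L2:
+L1 (α=1/2) → [21/2, 60, 249/2]
+L2 (α=1/2) → [41/4, 41, 613/4]
= [10, 41, 153]

at x=0,y=3 over L1,L2:
L1 α=1/2: [77, 215/2, 16]
L2 α=1/3: [131, 247/3, 59]
→ [131, 82, 59]

(1,0) stack=L1,L2,L3,L4,L5; from [0,0,0]:
L1 α=1: [167, 186, 59]
L2 α=1/6: [461/3, 1153/6, 262/3]
L3 α=0: [461/3, 1153/6, 262/3]
L4 α=0: [461/3, 1153/6, 262/3]
L5 α=3/4: [527/3, 1369/24, 1247/6]
→ [176, 57, 208]

(2,0) stack=L1,L2,L3,L4,L5,L6; from [0,0,0]:
+L1 (α=1/3) → [5, 152/3, 5]
+L2 (α=1/5) → [58/5, 1124/15, 123/5]
+L3 (α=2/5) → [844/25, 2774/25, 2579/25]
+L4 (α=1/2) → [2772/25, 6449/50, 2829/50]
+L5 (α=1/5) → [16788/125, 16873/125, 5983/125]
+L6 (α=1/6) → [22463/150, 7241/50, 10883/150]
= [150, 145, 73]

query (0,3) [L1,L2,L3,L4,L5,L6] — begin 0,0,0
after L1 α=1/2: [77, 215/2, 16]
after L2 α=1/3: [131, 247/3, 59]
after L3 α=1/3: [361/3, 1073/9, 227/3]
after L4 α=4/7: [429/7, 1109/21, 463/7]
after L5 α=1/2: [995/7, 1027/21, 1429/14]
after L6 α=2/3: [3851/21, 11233/63, 2689/42]
rounded: [183, 178, 64]

query (3,3) [L1,L2,L3,L4,L5,L6] — begin 0,0,0
after L1 α=5/7: [1135/7, 400/7, 1175/7]
after L2 α=1/5: [5632/35, 2174/35, 5834/35]
after L3 α=5/7: [41539/245, 23598/245, 26893/245]
after L4 α=2/3: [150319/735, 81418/735, 40123/735]
after L5 α=2/3: [435499/2205, 378358/2205, 129793/2205]
after L6 α=1/2: [468017/2205, 605473/4410, 231223/4410]
= [212, 137, 52]

query (2,1) [L1,L2,L3,L4,L5] — begin 0,0,0
L1 α=1/4: [47/2, 55/4, 125/2]
L2 α=3/4: [1175/8, 679/16, 743/8]
L3 α=1/2: [2983/16, 4519/32, 1031/16]
L4 α=1: [245, 187, 42]
L5 α=3/5: [781/5, 539/5, 54]
rounded: [156, 108, 54]

(0,2) stack=L1,L2,L3,L4,L7; from [0,0,0]:
+L1 (α=1/2) → [21/2, 60, 249/2]
+L2 (α=1/2) → [41/4, 41, 613/4]
+L3 (α=7/8) → [4577/32, 1665/8, 1173/32]
+L4 (α=1/3) → [8369/48, 723/4, 5237/48]
+L7 (α=1/2) → [10385/96, 1255/8, 14117/96]
rounded: [108, 157, 147]


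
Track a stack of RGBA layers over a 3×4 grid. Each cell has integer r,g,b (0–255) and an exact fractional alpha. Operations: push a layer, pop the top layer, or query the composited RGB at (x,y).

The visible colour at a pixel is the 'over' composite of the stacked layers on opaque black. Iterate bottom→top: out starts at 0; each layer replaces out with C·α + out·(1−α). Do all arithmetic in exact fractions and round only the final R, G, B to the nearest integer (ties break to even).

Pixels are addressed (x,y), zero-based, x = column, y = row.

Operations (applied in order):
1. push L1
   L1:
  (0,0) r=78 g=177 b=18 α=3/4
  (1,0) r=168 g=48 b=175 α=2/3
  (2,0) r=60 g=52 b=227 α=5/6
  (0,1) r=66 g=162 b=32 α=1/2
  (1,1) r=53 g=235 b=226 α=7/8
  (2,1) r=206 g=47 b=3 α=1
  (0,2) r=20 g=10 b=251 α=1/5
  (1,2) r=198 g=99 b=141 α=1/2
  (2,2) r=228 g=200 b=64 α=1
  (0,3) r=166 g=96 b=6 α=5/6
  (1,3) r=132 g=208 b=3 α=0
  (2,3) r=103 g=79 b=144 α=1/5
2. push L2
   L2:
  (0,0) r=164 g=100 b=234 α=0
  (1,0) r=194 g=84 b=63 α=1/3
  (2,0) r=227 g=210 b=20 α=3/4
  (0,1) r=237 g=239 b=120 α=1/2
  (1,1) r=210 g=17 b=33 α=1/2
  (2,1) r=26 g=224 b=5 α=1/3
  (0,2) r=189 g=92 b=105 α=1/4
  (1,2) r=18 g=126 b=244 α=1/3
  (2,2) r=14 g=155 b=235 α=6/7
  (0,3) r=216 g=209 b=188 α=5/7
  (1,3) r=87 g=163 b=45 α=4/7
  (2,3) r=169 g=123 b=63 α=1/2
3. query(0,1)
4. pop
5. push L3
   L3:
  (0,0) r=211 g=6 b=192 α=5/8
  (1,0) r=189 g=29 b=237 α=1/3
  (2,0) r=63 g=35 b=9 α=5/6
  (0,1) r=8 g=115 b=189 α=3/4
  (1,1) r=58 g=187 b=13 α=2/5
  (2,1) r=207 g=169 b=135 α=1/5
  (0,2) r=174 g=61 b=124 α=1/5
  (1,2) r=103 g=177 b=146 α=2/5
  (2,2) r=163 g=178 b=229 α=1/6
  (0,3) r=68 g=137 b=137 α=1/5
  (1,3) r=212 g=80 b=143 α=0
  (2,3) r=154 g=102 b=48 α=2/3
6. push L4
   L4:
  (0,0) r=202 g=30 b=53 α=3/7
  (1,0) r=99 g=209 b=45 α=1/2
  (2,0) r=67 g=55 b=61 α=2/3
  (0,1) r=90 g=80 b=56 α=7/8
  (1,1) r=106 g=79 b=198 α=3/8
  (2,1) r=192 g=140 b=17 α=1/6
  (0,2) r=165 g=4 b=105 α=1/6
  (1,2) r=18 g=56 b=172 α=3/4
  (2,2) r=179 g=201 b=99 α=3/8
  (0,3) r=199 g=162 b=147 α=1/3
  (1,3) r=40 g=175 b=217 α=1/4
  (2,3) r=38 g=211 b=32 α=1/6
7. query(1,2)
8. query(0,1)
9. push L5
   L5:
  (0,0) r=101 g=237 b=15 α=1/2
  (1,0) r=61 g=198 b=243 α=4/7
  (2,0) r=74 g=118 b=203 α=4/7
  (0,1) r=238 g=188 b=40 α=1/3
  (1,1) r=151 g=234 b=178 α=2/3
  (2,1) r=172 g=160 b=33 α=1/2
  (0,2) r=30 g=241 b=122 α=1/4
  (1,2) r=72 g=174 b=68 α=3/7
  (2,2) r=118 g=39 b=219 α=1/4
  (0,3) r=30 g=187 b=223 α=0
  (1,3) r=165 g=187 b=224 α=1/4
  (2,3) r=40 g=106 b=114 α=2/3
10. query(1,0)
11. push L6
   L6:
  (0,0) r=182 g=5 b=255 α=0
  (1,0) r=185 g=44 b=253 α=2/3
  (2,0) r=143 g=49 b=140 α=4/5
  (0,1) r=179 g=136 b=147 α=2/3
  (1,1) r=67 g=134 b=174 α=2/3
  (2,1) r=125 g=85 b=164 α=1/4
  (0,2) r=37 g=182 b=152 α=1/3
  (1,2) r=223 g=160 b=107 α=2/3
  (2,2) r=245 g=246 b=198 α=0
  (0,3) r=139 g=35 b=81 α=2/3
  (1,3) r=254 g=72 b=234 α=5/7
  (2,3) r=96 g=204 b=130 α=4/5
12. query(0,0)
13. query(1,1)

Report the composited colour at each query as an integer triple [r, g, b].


(0,1) stack=L1,L2; from [0,0,0]:
L1 α=1/2: [33, 81, 16]
L2 α=1/2: [135, 160, 68]
→ [135, 160, 68]

(1,2) stack=L1,L3,L4; from [0,0,0]:
L1 α=1/2: [99, 99/2, 141/2]
L3 α=2/5: [503/5, 201/2, 1007/10]
L4 α=3/4: [773/20, 537/8, 6167/40]
= [39, 67, 154]

(0,1) stack=L1,L3,L4; from [0,0,0]:
after L1 α=1/2: [33, 81, 16]
after L3 α=3/4: [57/4, 213/2, 583/4]
after L4 α=7/8: [2577/32, 1333/16, 2151/32]
rounded: [81, 83, 67]

(1,0) stack=L1,L3,L4,L5; from [0,0,0]:
L1 α=2/3: [112, 32, 350/3]
L3 α=1/3: [413/3, 31, 1411/9]
L4 α=1/2: [355/3, 120, 908/9]
L5 α=4/7: [599/7, 1152/7, 3824/21]
= [86, 165, 182]

query (0,0) [L1,L3,L4,L5,L6] — begin 0,0,0
after L1 α=3/4: [117/2, 531/4, 27/2]
after L3 α=5/8: [2461/16, 1713/32, 2001/16]
after L4 α=3/7: [4885/28, 2433/56, 2637/28]
after L5 α=1/2: [7713/56, 15705/112, 3057/56]
after L6 α=0: [7713/56, 15705/112, 3057/56]
= [138, 140, 55]

(1,1) stack=L1,L3,L4,L5,L6; from [0,0,0]:
after L1 α=7/8: [371/8, 1645/8, 791/4]
after L3 α=2/5: [2041/40, 7927/40, 2477/20]
after L4 α=3/8: [4585/64, 9823/64, 4853/32]
after L5 α=2/3: [7971/64, 39775/192, 5415/32]
after L6 α=2/3: [16547/192, 91231/576, 5517/32]
→ [86, 158, 172]


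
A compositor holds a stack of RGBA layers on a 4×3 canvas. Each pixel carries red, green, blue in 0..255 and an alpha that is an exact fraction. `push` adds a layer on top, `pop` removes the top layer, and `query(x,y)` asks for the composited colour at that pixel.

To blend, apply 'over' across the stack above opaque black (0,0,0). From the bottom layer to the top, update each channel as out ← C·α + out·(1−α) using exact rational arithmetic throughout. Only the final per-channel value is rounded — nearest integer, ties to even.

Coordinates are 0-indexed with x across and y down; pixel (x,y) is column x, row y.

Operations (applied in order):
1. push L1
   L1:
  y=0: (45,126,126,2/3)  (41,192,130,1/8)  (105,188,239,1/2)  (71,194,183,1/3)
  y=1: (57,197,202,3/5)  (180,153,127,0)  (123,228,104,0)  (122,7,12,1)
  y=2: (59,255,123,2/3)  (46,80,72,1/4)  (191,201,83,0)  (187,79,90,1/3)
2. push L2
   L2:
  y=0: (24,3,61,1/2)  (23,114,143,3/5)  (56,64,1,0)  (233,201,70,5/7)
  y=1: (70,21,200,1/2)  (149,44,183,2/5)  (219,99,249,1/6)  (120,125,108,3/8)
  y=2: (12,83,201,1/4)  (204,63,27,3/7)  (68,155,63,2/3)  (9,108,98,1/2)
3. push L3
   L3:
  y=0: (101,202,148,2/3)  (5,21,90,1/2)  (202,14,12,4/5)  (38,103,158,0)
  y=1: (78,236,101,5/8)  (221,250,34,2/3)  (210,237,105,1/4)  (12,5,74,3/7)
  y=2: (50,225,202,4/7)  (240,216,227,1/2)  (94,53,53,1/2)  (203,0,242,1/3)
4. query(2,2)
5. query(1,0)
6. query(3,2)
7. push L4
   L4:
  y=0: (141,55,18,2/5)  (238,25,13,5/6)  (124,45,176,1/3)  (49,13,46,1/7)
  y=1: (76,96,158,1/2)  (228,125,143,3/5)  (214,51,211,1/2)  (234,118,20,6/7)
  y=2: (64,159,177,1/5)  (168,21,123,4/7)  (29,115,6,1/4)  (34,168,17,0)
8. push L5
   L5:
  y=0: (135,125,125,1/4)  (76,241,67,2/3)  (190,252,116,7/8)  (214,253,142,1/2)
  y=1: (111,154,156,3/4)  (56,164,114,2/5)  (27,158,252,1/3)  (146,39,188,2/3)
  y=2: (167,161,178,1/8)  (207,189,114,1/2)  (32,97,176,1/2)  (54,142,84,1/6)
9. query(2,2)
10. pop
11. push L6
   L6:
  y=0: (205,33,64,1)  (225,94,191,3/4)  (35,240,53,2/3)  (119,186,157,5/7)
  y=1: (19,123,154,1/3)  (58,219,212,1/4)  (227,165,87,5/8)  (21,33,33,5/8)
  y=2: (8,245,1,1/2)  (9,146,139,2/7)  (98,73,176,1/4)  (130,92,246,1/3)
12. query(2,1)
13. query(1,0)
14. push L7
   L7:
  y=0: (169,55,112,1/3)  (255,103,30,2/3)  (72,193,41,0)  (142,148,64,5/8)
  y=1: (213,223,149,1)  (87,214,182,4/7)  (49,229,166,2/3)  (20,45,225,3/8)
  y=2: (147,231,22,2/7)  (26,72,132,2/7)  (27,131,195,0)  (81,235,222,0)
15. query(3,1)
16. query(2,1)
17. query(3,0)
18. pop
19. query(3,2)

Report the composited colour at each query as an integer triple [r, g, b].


query (2,2) [L1,L2,L3] — begin 0,0,0
after L1 α=0: [0, 0, 0]
after L2 α=2/3: [136/3, 310/3, 42]
after L3 α=1/2: [209/3, 469/6, 95/2]
rounded: [70, 78, 48]

(1,0) stack=L1,L2,L3; from [0,0,0]:
L1 α=1/8: [41/8, 24, 65/4]
L2 α=3/5: [317/20, 78, 923/10]
L3 α=1/2: [417/40, 99/2, 1823/20]
rounded: [10, 50, 91]

query (3,2) [L1,L2,L3] — begin 0,0,0
L1 α=1/3: [187/3, 79/3, 30]
L2 α=1/2: [107/3, 403/6, 64]
L3 α=1/3: [823/9, 403/9, 370/3]
= [91, 45, 123]

at x=2,y=2 over L1,L2,L3,L4,L5:
+L1 (α=0) → [0, 0, 0]
+L2 (α=2/3) → [136/3, 310/3, 42]
+L3 (α=1/2) → [209/3, 469/6, 95/2]
+L4 (α=1/4) → [119/2, 699/8, 297/8]
+L5 (α=1/2) → [183/4, 1475/16, 1705/16]
= [46, 92, 107]

query (2,1) [L1,L2,L3,L4,L6] — begin 0,0,0
after L1 α=0: [0, 0, 0]
after L2 α=1/6: [73/2, 33/2, 83/2]
after L3 α=1/4: [639/8, 573/8, 459/8]
after L4 α=1/2: [2351/16, 981/16, 2147/16]
after L6 α=5/8: [25213/128, 16143/128, 13401/128]
rounded: [197, 126, 105]

(1,0) stack=L1,L2,L3,L4,L6; from [0,0,0]:
L1 α=1/8: [41/8, 24, 65/4]
L2 α=3/5: [317/20, 78, 923/10]
L3 α=1/2: [417/40, 99/2, 1823/20]
L4 α=5/6: [48017/240, 349/12, 1041/40]
L6 α=3/4: [210017/960, 3733/48, 23961/160]
rounded: [219, 78, 150]

(3,1) stack=L1,L2,L3,L4,L6,L7; from [0,0,0]:
after L1 α=1: [122, 7, 12]
after L2 α=3/8: [485/4, 205/4, 48]
after L3 α=3/7: [521/7, 220/7, 414/7]
after L4 α=6/7: [10349/49, 5176/49, 1254/49]
after L6 α=5/8: [4524/49, 23613/392, 11847/392]
after L7 α=3/8: [3195/49, 170985/3136, 323835/3136]
= [65, 55, 103]

query (2,1) [L1,L2,L3,L4,L6,L7] — begin 0,0,0
after L1 α=0: [0, 0, 0]
after L2 α=1/6: [73/2, 33/2, 83/2]
after L3 α=1/4: [639/8, 573/8, 459/8]
after L4 α=1/2: [2351/16, 981/16, 2147/16]
after L6 α=5/8: [25213/128, 16143/128, 13401/128]
after L7 α=2/3: [37757/384, 74767/384, 55897/384]
→ [98, 195, 146]

(3,0) stack=L1,L2,L3,L4,L6,L7; from [0,0,0]:
+L1 (α=1/3) → [71/3, 194/3, 61]
+L2 (α=5/7) → [3637/21, 3403/21, 472/7]
+L3 (α=0) → [3637/21, 3403/21, 472/7]
+L4 (α=1/7) → [7617/49, 6897/49, 3154/49]
+L6 (α=5/7) → [44389/343, 59364/343, 44773/343]
+L7 (α=5/8) → [376697/2744, 53989/343, 244079/2744]
= [137, 157, 89]

at x=3,y=2 over L1,L2,L3,L4,L6:
+L1 (α=1/3) → [187/3, 79/3, 30]
+L2 (α=1/2) → [107/3, 403/6, 64]
+L3 (α=1/3) → [823/9, 403/9, 370/3]
+L4 (α=0) → [823/9, 403/9, 370/3]
+L6 (α=1/3) → [2816/27, 1634/27, 1478/9]
= [104, 61, 164]


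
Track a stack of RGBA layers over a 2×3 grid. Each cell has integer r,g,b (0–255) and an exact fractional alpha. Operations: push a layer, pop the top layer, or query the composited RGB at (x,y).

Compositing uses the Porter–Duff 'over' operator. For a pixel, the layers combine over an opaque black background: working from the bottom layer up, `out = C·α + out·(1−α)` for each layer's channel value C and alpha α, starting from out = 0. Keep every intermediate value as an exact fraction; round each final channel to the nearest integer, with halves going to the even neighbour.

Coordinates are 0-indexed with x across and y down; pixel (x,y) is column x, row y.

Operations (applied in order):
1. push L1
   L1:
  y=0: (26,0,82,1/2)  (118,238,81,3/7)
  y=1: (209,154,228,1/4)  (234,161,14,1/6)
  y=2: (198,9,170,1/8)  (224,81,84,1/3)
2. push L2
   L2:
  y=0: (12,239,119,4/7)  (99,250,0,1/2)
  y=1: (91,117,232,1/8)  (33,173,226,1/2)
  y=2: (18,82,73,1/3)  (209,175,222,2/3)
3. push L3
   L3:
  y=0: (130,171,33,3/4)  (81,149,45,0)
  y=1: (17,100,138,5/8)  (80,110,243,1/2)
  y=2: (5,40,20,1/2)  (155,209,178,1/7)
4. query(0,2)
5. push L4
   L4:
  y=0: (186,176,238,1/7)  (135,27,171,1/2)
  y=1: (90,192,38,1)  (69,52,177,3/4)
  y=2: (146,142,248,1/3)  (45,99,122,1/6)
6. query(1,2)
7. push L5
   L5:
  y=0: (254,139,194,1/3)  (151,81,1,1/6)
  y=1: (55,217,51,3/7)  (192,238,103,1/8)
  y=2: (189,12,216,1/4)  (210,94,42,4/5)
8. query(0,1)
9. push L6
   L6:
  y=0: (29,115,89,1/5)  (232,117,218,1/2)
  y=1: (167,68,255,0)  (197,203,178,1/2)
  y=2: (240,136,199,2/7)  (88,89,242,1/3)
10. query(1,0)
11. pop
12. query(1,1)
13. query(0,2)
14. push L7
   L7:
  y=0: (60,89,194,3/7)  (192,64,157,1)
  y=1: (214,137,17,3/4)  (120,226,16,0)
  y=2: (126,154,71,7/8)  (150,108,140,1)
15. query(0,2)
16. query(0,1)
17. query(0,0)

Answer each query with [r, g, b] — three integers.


(0,2) stack=L1,L2,L3; from [0,0,0]:
L1 α=1/8: [99/4, 9/8, 85/4]
L2 α=1/3: [45/2, 337/12, 77/2]
L3 α=1/2: [55/4, 817/24, 117/4]
→ [14, 34, 29]

(1,2) stack=L1,L2,L3,L4; from [0,0,0]:
L1 α=1/3: [224/3, 27, 28]
L2 α=2/3: [1478/9, 377/3, 472/3]
L3 α=1/7: [3421/21, 963/7, 1122/7]
L4 α=1/6: [9025/63, 918/7, 3232/21]
→ [143, 131, 154]

query (0,1) [L1,L2,L3,L4,L5] — begin 0,0,0
+L1 (α=1/4) → [209/4, 77/2, 57]
+L2 (α=1/8) → [1827/32, 773/16, 631/8]
+L3 (α=5/8) → [8201/256, 10319/128, 7413/64]
+L4 (α=1) → [90, 192, 38]
+L5 (α=3/7) → [75, 1419/7, 305/7]
rounded: [75, 203, 44]

query (1,0) [L1,L2,L3,L4,L5,L6] — begin 0,0,0
L1 α=3/7: [354/7, 102, 243/7]
L2 α=1/2: [1047/14, 176, 243/14]
L3 α=0: [1047/14, 176, 243/14]
L4 α=1/2: [2937/28, 203/2, 2637/28]
L5 α=1/6: [18913/168, 1177/12, 13213/168]
L6 α=1/2: [57889/336, 2581/24, 49837/336]
rounded: [172, 108, 148]

at x=1,y=1 over L1,L2,L3,L4,L5:
after L1 α=1/6: [39, 161/6, 7/3]
after L2 α=1/2: [36, 1199/12, 685/6]
after L3 α=1/2: [58, 2519/24, 2143/12]
after L4 α=3/4: [265/4, 6263/96, 8515/48]
after L5 α=1/8: [2623/32, 66689/768, 64549/384]
= [82, 87, 168]

at x=0,y=2 over L1,L2,L3,L4,L5:
L1 α=1/8: [99/4, 9/8, 85/4]
L2 α=1/3: [45/2, 337/12, 77/2]
L3 α=1/2: [55/4, 817/24, 117/4]
L4 α=1/3: [347/6, 2521/36, 613/6]
L5 α=1/4: [725/8, 2665/48, 1045/8]
→ [91, 56, 131]

at x=0,y=2 over L1,L2,L3,L4,L5,L7:
+L1 (α=1/8) → [99/4, 9/8, 85/4]
+L2 (α=1/3) → [45/2, 337/12, 77/2]
+L3 (α=1/2) → [55/4, 817/24, 117/4]
+L4 (α=1/3) → [347/6, 2521/36, 613/6]
+L5 (α=1/4) → [725/8, 2665/48, 1045/8]
+L7 (α=7/8) → [7781/64, 54409/384, 5021/64]
→ [122, 142, 78]

at x=0,y=1 over L1,L2,L3,L4,L5,L7:
+L1 (α=1/4) → [209/4, 77/2, 57]
+L2 (α=1/8) → [1827/32, 773/16, 631/8]
+L3 (α=5/8) → [8201/256, 10319/128, 7413/64]
+L4 (α=1) → [90, 192, 38]
+L5 (α=3/7) → [75, 1419/7, 305/7]
+L7 (α=3/4) → [717/4, 1074/7, 331/14]
= [179, 153, 24]

query (0,0) [L1,L2,L3,L4,L5,L7] — begin 0,0,0
after L1 α=1/2: [13, 0, 41]
after L2 α=4/7: [87/7, 956/7, 599/7]
after L3 α=3/4: [2817/28, 4547/28, 323/7]
after L4 α=1/7: [11055/98, 16105/98, 3604/49]
after L5 α=1/3: [23501/147, 22916/147, 16714/147]
after L7 α=3/7: [120464/1029, 130913/1029, 152410/1029]
→ [117, 127, 148]


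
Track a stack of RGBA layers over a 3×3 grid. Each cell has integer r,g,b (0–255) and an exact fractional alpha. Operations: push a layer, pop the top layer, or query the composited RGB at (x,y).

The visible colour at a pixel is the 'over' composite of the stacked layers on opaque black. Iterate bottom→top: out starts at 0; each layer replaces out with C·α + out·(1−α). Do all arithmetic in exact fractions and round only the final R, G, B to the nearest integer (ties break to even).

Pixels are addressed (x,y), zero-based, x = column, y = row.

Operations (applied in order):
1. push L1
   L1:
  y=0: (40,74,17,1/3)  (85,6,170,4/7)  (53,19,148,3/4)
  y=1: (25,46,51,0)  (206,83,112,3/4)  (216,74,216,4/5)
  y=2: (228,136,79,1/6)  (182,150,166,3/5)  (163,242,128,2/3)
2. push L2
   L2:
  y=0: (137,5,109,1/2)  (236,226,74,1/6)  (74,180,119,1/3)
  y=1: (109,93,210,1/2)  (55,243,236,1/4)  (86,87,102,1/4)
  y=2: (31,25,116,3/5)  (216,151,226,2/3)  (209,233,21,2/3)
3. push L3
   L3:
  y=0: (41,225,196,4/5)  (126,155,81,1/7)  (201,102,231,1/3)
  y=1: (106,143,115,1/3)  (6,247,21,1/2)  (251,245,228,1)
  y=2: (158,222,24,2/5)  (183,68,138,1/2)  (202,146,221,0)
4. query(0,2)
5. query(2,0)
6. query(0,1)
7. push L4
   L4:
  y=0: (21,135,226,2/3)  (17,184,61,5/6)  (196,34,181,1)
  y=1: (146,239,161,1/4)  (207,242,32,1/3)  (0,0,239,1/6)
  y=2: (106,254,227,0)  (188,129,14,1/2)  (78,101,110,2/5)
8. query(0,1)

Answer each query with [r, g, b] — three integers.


query (0,2) [L1,L2,L3] — begin 0,0,0
+L1 (α=1/6) → [38, 68/3, 79/6]
+L2 (α=3/5) → [169/5, 361/15, 1123/15]
+L3 (α=2/5) → [2087/25, 2581/25, 1363/25]
→ [83, 103, 55]

(2,0) stack=L1,L2,L3; from [0,0,0]:
after L1 α=3/4: [159/4, 57/4, 111]
after L2 α=1/3: [307/6, 139/2, 341/3]
after L3 α=1/3: [910/9, 241/3, 1375/9]
= [101, 80, 153]

(0,1) stack=L1,L2,L3; from [0,0,0]:
+L1 (α=0) → [0, 0, 0]
+L2 (α=1/2) → [109/2, 93/2, 105]
+L3 (α=1/3) → [215/3, 236/3, 325/3]
rounded: [72, 79, 108]

at x=0,y=1 over L1,L2,L3,L4:
+L1 (α=0) → [0, 0, 0]
+L2 (α=1/2) → [109/2, 93/2, 105]
+L3 (α=1/3) → [215/3, 236/3, 325/3]
+L4 (α=1/4) → [361/4, 475/4, 243/2]
= [90, 119, 122]


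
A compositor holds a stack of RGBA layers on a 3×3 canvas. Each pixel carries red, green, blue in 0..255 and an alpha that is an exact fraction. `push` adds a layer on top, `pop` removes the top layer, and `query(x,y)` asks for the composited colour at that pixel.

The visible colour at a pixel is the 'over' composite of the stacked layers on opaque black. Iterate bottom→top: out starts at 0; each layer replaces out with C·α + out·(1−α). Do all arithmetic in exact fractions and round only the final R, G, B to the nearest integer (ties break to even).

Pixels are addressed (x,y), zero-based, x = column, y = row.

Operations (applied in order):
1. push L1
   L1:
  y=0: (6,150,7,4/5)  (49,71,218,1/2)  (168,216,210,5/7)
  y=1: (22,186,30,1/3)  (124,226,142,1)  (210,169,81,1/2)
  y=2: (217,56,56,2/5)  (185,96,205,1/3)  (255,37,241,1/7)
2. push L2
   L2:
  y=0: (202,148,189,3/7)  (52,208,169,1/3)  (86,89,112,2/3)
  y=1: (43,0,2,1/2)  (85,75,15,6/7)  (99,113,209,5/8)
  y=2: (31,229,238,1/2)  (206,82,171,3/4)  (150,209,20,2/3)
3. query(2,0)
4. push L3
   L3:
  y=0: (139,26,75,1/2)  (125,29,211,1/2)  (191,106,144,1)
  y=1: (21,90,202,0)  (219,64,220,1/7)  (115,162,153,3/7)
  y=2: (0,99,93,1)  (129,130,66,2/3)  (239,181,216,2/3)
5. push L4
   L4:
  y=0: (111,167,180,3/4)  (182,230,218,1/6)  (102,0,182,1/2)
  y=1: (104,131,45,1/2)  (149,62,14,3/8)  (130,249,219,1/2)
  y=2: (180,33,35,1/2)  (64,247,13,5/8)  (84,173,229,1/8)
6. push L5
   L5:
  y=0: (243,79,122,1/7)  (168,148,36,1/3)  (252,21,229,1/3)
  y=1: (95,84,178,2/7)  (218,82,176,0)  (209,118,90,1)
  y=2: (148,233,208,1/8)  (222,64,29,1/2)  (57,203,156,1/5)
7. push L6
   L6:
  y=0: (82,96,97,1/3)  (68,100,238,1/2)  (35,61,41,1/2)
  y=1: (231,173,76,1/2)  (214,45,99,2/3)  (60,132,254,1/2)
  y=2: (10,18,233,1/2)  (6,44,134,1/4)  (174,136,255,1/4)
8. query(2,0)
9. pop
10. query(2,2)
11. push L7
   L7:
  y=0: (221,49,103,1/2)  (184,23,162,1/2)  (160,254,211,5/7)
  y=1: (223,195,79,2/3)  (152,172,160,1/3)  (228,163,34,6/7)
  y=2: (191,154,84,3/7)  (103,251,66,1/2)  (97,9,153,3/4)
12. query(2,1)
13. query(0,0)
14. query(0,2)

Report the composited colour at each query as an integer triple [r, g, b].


(2,0) stack=L1,L2; from [0,0,0]:
+L1 (α=5/7) → [120, 1080/7, 150]
+L2 (α=2/3) → [292/3, 2326/21, 374/3]
rounded: [97, 111, 125]

(2,0) stack=L1,L2,L3,L4,L5,L6; from [0,0,0]:
after L1 α=5/7: [120, 1080/7, 150]
after L2 α=2/3: [292/3, 2326/21, 374/3]
after L3 α=1: [191, 106, 144]
after L4 α=1/2: [293/2, 53, 163]
after L5 α=1/3: [545/3, 127/3, 185]
after L6 α=1/2: [325/3, 155/3, 113]
rounded: [108, 52, 113]

(2,2) stack=L1,L2,L3,L4,L5; from [0,0,0]:
after L1 α=1/7: [255/7, 37/7, 241/7]
after L2 α=2/3: [785/7, 2963/21, 521/21]
after L3 α=2/3: [1377/7, 10565/63, 9593/63]
after L4 α=1/8: [1461/8, 6061/36, 5827/36]
after L5 α=1/5: [315/2, 7888/45, 7231/45]
= [158, 175, 161]

at x=2,y=1 over L1,L2,L3,L4,L5,L7:
after L1 α=1/2: [105, 169/2, 81/2]
after L2 α=5/8: [405/4, 1637/16, 2333/16]
after L3 α=3/7: [750/7, 3581/28, 4169/28]
after L4 α=1/2: [830/7, 10553/56, 10301/56]
after L5 α=1: [209, 118, 90]
after L7 α=6/7: [1577/7, 1096/7, 42]
→ [225, 157, 42]

(0,0) stack=L1,L2,L3,L4,L5,L7; from [0,0,0]:
after L1 α=4/5: [24/5, 120, 28/5]
after L2 α=3/7: [3126/35, 132, 421/5]
after L3 α=1/2: [7991/70, 79, 398/5]
after L4 α=3/4: [31301/280, 145, 1549/10]
after L5 α=1/7: [127923/980, 949/7, 751/5]
after L7 α=1/2: [344503/1960, 646/7, 633/5]
rounded: [176, 92, 127]

(0,2) stack=L1,L2,L3,L4,L5,L7; from [0,0,0]:
+L1 (α=2/5) → [434/5, 112/5, 112/5]
+L2 (α=1/2) → [589/10, 1257/10, 651/5]
+L3 (α=1) → [0, 99, 93]
+L4 (α=1/2) → [90, 66, 64]
+L5 (α=1/8) → [389/4, 695/8, 82]
+L7 (α=3/7) → [962/7, 1619/14, 580/7]
rounded: [137, 116, 83]


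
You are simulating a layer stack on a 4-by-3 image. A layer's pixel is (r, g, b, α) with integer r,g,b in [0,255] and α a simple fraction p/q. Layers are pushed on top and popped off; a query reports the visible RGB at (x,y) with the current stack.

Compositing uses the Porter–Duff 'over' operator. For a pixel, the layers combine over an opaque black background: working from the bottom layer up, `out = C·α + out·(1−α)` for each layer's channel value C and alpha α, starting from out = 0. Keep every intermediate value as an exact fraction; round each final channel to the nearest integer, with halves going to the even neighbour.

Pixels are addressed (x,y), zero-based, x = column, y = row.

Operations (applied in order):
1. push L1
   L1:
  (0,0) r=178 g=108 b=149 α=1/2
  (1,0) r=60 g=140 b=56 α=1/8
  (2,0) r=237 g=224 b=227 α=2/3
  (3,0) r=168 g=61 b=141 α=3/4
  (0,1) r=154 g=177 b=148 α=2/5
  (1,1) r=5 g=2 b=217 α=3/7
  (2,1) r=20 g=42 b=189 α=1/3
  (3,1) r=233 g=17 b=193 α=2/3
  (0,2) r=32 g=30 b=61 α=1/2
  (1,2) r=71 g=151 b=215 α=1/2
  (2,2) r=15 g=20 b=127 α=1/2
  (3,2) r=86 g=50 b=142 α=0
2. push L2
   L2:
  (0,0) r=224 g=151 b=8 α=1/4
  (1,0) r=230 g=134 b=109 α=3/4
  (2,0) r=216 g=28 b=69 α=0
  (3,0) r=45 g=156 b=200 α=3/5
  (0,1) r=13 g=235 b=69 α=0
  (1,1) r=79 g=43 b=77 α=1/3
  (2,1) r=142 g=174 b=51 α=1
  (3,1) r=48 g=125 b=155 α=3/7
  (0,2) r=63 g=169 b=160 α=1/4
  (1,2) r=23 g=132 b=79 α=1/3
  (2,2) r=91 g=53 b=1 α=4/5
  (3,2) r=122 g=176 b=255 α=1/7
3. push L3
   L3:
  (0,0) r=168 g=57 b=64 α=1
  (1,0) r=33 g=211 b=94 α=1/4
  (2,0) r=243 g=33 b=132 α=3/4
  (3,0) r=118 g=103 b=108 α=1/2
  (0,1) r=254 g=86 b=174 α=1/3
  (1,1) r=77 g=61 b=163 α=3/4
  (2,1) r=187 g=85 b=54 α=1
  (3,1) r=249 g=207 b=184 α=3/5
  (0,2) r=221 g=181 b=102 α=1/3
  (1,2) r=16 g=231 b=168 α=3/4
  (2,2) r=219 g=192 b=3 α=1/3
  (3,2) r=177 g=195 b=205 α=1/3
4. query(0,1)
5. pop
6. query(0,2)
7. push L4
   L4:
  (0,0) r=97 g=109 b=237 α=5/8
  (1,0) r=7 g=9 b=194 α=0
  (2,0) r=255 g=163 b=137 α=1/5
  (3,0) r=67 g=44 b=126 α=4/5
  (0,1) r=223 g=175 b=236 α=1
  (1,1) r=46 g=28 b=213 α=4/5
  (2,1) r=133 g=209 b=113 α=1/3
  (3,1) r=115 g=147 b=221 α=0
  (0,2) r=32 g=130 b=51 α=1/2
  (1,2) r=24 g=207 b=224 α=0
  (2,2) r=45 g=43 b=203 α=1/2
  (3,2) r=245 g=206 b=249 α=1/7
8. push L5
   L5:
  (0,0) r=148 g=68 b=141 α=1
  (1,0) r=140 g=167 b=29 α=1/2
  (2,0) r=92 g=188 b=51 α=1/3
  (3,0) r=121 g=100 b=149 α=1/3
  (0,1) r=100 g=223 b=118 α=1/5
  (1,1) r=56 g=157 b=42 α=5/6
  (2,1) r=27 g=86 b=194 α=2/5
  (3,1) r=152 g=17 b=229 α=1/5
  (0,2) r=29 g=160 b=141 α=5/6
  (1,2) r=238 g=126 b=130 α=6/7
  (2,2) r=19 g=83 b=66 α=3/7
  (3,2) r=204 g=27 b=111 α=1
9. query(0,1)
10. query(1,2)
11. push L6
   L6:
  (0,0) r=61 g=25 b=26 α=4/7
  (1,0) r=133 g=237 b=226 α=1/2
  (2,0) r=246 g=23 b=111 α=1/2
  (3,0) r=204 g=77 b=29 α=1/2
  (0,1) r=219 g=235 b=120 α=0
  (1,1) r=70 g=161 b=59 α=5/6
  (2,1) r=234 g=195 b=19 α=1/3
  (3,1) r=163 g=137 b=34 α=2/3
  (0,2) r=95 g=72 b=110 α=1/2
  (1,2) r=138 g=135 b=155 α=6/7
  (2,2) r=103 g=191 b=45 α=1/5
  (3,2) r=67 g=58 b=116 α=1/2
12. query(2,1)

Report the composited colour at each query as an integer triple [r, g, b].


at x=0,y=1 over L1,L2,L3:
+L1 (α=2/5) → [308/5, 354/5, 296/5]
+L2 (α=0) → [308/5, 354/5, 296/5]
+L3 (α=1/3) → [1886/15, 1138/15, 1462/15]
= [126, 76, 97]

(0,2) stack=L1,L2; from [0,0,0]:
L1 α=1/2: [16, 15, 61/2]
L2 α=1/4: [111/4, 107/2, 503/8]
= [28, 54, 63]

query (0,1) [L1,L2,L4,L5] — begin 0,0,0
after L1 α=2/5: [308/5, 354/5, 296/5]
after L2 α=0: [308/5, 354/5, 296/5]
after L4 α=1: [223, 175, 236]
after L5 α=1/5: [992/5, 923/5, 1062/5]
→ [198, 185, 212]

(1,2) stack=L1,L2,L4,L5; from [0,0,0]:
L1 α=1/2: [71/2, 151/2, 215/2]
L2 α=1/3: [94/3, 283/3, 98]
L4 α=0: [94/3, 283/3, 98]
L5 α=6/7: [4378/21, 2551/21, 878/7]
rounded: [208, 121, 125]

(2,1) stack=L1,L2,L4,L5,L6; from [0,0,0]:
+L1 (α=1/3) → [20/3, 14, 63]
+L2 (α=1) → [142, 174, 51]
+L4 (α=1/3) → [139, 557/3, 215/3]
+L5 (α=2/5) → [471/5, 729/5, 603/5]
+L6 (α=1/3) → [704/5, 811/5, 1301/15]
→ [141, 162, 87]


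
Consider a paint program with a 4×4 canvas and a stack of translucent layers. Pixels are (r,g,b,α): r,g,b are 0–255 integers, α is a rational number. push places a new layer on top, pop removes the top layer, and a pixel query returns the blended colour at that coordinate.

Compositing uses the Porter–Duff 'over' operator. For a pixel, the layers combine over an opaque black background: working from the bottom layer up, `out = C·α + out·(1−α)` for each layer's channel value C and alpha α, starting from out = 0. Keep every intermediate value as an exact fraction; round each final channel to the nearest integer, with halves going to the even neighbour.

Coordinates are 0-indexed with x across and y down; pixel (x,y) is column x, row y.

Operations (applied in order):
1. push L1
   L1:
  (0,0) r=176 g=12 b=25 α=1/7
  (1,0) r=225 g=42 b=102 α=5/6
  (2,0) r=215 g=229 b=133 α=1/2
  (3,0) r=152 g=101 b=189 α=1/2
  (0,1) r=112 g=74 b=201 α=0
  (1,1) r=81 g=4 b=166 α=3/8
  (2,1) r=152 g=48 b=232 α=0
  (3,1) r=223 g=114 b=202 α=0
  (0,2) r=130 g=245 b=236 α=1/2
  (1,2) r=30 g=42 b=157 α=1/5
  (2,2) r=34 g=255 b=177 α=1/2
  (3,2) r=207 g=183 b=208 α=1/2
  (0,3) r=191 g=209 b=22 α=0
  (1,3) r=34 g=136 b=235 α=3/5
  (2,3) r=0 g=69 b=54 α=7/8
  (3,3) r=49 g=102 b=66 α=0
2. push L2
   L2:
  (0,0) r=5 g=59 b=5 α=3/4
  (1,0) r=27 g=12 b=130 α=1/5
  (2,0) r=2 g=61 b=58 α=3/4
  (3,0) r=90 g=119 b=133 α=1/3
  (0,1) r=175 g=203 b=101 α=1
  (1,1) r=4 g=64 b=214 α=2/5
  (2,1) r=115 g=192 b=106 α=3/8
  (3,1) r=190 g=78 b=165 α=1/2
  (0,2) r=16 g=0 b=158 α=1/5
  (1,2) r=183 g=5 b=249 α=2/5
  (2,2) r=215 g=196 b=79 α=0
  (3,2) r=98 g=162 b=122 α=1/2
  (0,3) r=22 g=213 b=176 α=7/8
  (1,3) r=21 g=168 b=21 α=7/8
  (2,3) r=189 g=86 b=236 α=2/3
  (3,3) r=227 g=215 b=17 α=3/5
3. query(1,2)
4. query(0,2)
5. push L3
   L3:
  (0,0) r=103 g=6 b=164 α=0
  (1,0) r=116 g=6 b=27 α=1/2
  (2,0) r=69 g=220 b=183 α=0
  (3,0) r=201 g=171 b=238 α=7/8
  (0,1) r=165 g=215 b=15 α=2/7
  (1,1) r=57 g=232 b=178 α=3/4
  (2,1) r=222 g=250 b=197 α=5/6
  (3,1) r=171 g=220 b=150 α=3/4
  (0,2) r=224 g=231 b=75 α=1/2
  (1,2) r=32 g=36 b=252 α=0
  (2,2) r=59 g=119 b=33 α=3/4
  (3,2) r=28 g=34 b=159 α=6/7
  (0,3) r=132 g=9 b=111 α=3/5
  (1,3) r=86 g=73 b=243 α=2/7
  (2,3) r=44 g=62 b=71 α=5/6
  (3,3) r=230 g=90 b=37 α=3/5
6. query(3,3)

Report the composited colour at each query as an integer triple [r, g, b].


query (1,2) [L1,L2] — begin 0,0,0
L1 α=1/5: [6, 42/5, 157/5]
L2 α=2/5: [384/5, 176/25, 2961/25]
rounded: [77, 7, 118]

at x=0,y=2 over L1,L2:
L1 α=1/2: [65, 245/2, 118]
L2 α=1/5: [276/5, 98, 126]
= [55, 98, 126]

query (3,3) [L1,L2,L3] — begin 0,0,0
+L1 (α=0) → [0, 0, 0]
+L2 (α=3/5) → [681/5, 129, 51/5]
+L3 (α=3/5) → [4812/25, 528/5, 657/25]
rounded: [192, 106, 26]


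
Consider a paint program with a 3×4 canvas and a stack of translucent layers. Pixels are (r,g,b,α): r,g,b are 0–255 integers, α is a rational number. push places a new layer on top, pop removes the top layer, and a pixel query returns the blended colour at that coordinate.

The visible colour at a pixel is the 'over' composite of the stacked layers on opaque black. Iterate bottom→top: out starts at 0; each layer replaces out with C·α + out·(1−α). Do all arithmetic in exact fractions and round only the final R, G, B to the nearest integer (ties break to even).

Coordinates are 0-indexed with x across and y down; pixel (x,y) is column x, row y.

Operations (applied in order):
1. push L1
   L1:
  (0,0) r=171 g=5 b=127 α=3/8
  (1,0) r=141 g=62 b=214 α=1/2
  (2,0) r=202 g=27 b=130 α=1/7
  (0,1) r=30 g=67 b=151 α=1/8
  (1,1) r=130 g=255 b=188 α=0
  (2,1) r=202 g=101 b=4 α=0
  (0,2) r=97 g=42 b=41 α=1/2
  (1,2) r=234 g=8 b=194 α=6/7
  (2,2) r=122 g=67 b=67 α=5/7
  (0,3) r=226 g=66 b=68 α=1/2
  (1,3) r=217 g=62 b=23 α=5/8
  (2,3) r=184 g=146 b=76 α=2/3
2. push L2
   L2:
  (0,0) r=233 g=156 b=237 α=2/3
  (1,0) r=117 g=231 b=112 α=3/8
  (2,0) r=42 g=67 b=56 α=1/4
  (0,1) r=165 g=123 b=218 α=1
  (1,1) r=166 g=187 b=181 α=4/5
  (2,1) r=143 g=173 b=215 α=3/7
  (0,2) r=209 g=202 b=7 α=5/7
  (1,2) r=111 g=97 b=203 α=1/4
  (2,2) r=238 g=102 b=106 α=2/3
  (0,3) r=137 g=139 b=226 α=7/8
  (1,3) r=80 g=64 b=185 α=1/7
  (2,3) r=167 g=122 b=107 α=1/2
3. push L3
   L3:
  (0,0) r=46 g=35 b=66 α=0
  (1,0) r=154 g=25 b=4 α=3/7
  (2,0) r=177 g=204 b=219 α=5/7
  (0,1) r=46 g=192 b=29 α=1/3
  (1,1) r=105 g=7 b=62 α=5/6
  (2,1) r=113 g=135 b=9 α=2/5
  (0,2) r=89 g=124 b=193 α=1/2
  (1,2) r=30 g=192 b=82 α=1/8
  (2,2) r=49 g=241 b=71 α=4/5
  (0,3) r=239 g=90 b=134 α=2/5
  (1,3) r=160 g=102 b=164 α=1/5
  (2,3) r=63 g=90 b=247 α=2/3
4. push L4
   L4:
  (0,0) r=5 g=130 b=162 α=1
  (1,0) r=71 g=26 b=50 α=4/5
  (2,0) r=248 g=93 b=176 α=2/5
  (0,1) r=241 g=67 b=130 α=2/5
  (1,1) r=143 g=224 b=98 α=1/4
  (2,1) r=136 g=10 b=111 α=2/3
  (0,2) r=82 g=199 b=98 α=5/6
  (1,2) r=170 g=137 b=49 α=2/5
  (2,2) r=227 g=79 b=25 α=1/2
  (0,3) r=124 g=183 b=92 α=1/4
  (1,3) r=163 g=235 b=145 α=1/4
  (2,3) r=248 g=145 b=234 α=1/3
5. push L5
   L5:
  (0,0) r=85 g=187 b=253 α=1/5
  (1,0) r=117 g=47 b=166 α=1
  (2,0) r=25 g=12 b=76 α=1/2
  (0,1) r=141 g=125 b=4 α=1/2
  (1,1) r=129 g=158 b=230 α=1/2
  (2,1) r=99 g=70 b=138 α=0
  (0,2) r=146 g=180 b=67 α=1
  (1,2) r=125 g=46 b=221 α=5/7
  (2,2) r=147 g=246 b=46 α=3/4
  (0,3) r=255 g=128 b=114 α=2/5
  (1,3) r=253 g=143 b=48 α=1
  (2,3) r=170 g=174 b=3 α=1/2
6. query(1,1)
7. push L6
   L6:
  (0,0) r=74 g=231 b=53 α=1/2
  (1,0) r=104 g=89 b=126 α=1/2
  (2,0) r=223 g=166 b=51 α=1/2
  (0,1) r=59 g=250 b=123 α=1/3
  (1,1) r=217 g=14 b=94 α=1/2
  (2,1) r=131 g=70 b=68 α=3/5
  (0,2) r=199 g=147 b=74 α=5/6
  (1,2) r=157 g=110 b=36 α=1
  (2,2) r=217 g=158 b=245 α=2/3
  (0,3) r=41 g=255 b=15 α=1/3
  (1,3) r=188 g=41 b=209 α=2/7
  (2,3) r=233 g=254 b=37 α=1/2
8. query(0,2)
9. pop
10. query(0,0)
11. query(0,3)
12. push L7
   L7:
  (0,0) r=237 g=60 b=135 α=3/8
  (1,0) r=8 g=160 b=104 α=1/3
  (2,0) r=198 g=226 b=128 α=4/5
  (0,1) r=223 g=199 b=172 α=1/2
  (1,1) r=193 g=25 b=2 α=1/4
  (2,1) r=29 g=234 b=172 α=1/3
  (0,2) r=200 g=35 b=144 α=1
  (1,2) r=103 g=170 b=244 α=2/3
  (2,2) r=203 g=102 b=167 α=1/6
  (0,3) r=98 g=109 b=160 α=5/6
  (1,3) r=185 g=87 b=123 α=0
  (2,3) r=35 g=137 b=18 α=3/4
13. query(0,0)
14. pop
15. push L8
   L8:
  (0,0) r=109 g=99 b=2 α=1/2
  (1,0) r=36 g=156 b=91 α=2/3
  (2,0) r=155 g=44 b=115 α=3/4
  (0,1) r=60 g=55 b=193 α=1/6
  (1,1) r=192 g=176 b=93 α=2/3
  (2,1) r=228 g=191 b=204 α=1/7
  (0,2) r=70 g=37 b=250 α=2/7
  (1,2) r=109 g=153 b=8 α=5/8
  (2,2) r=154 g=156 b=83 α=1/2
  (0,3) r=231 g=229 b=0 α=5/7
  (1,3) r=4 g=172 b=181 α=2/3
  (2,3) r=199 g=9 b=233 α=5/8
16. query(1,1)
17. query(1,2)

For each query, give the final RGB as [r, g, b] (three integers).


query (1,1) [L1,L2,L3,L4,L5] — begin 0,0,0
after L1 α=0: [0, 0, 0]
after L2 α=4/5: [664/5, 748/5, 724/5]
after L3 α=5/6: [3289/30, 923/30, 379/5]
after L4 α=1/4: [4719/40, 3163/40, 1627/20]
after L5 α=1/2: [9879/80, 9483/80, 6227/40]
rounded: [123, 119, 156]

at x=0,y=2 over L1,L2,L3,L4,L5,L6:
L1 α=1/2: [97/2, 21, 41/2]
L2 α=5/7: [1142/7, 1052/7, 76/7]
L3 α=1/2: [1765/14, 960/7, 1427/14]
L4 α=5/6: [7505/84, 7925/42, 8287/84]
L5 α=1: [146, 180, 67]
L6 α=5/6: [1141/6, 305/2, 437/6]
→ [190, 152, 73]

query (0,0) [L1,L2,L3,L4,L5] — begin 0,0,0
+L1 (α=3/8) → [513/8, 15/8, 381/8]
+L2 (α=2/3) → [4241/24, 837/8, 1391/8]
+L3 (α=0) → [4241/24, 837/8, 1391/8]
+L4 (α=1) → [5, 130, 162]
+L5 (α=1/5) → [21, 707/5, 901/5]
→ [21, 141, 180]

query (0,3) [L1,L2,L3,L4,L5] — begin 0,0,0
L1 α=1/2: [113, 33, 34]
L2 α=7/8: [134, 503/4, 202]
L3 α=2/5: [176, 2229/20, 874/5]
L4 α=1/4: [163, 10347/80, 1541/10]
L5 α=2/5: [999/5, 51521/400, 6903/50]
rounded: [200, 129, 138]

(0,0) stack=L1,L2,L3,L4,L5,L7; from [0,0,0]:
after L1 α=3/8: [513/8, 15/8, 381/8]
after L2 α=2/3: [4241/24, 837/8, 1391/8]
after L3 α=0: [4241/24, 837/8, 1391/8]
after L4 α=1: [5, 130, 162]
after L5 α=1/5: [21, 707/5, 901/5]
after L7 α=3/8: [102, 887/8, 653/4]
= [102, 111, 163]

at x=1,y=1 over L1,L2,L3,L4,L5,L8:
after L1 α=0: [0, 0, 0]
after L2 α=4/5: [664/5, 748/5, 724/5]
after L3 α=5/6: [3289/30, 923/30, 379/5]
after L4 α=1/4: [4719/40, 3163/40, 1627/20]
after L5 α=1/2: [9879/80, 9483/80, 6227/40]
after L8 α=2/3: [13533/80, 37643/240, 13667/120]
→ [169, 157, 114]

query (1,2) [L1,L2,L3,L4,L5,L8] — begin 0,0,0
after L1 α=6/7: [1404/7, 48/7, 1164/7]
after L2 α=1/4: [4989/28, 823/28, 4913/28]
after L3 α=1/8: [5109/32, 1591/32, 5241/32]
after L4 α=2/5: [26207/160, 13541/160, 18859/160]
after L5 α=5/7: [76207/560, 4563/80, 107259/560]
after L8 α=5/8: [533821/4480, 74889/640, 344177/4480]
= [119, 117, 77]


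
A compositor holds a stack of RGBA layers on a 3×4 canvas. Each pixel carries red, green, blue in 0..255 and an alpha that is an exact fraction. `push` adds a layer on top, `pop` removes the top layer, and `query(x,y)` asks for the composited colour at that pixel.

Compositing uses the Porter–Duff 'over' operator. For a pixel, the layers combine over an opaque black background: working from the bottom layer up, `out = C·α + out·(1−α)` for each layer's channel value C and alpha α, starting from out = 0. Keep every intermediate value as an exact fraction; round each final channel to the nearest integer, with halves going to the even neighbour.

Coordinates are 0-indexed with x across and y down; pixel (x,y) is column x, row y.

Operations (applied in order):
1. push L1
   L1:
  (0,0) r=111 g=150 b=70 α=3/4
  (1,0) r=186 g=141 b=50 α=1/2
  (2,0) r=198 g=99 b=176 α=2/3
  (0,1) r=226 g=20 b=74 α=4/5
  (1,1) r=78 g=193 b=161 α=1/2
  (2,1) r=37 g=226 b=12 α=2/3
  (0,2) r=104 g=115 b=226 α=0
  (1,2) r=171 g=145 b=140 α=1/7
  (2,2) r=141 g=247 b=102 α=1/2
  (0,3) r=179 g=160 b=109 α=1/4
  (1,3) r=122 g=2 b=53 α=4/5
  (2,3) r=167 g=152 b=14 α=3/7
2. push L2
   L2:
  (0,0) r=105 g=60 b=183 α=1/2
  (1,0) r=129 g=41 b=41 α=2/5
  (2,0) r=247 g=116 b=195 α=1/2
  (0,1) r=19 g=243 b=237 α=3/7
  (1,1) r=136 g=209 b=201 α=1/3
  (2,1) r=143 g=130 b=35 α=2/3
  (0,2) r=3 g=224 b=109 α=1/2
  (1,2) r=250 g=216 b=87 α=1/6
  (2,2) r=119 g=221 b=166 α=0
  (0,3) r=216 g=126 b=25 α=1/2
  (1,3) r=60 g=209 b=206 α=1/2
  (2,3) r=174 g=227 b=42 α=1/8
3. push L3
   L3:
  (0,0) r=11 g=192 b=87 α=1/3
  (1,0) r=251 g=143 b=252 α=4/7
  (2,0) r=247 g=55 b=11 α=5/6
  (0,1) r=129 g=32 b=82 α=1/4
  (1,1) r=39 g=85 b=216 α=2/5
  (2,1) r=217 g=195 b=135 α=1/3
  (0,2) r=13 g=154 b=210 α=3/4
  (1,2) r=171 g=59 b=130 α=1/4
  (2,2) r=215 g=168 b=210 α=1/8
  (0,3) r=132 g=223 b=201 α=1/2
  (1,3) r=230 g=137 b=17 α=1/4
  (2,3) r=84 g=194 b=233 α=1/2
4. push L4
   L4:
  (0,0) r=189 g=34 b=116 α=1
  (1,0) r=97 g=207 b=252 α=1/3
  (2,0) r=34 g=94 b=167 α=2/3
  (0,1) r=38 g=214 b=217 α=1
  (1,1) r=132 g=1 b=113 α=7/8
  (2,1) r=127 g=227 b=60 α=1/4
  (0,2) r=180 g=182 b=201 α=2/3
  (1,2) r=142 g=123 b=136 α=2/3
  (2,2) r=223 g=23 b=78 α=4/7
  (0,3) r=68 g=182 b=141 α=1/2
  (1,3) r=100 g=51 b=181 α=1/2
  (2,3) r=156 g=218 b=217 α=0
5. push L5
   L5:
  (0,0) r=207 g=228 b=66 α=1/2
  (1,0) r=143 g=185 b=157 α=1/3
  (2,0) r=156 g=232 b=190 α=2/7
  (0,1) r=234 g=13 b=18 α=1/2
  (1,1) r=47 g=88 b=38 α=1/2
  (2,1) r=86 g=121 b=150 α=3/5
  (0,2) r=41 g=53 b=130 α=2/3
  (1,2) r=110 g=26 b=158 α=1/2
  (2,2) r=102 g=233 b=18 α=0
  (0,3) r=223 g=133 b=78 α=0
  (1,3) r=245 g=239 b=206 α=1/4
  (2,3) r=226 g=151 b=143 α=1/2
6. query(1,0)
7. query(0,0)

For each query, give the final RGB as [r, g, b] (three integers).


(1,0) stack=L1,L2,L3,L4,L5; from [0,0,0]:
+L1 (α=1/2) → [93, 141/2, 25]
+L2 (α=2/5) → [537/5, 587/10, 157/5]
+L3 (α=4/7) → [6631/35, 7481/70, 5511/35]
+L4 (α=1/3) → [16657/105, 14726/105, 6614/35]
+L5 (α=1/3) → [48329/315, 48877/315, 6241/35]
= [153, 155, 178]

(0,0) stack=L1,L2,L3,L4,L5; from [0,0,0]:
after L1 α=3/4: [333/4, 225/2, 105/2]
after L2 α=1/2: [753/8, 345/4, 471/4]
after L3 α=1/3: [797/12, 243/2, 215/2]
after L4 α=1: [189, 34, 116]
after L5 α=1/2: [198, 131, 91]
rounded: [198, 131, 91]
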